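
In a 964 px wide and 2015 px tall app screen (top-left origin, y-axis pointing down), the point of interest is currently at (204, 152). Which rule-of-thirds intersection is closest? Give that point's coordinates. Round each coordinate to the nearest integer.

(321, 672)

Third lines: x ∈ {321, 643}, y ∈ {672, 1343}.
204 is closer to x = 321; 152 is closer to y = 672.
So the nearest intersection is the upper-left power point.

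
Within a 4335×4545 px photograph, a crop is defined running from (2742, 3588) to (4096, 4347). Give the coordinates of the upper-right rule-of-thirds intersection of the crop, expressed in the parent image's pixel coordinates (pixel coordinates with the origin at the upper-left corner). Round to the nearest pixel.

Crop width = 4096 − 2742 = 1354 px; one third is 451.33 px.
Crop height = 4347 − 3588 = 759 px; one third is 253.00 px.
The upper-right point is two-thirds across and one-third down within the crop:
x = 2742 + 2 × 451.33 ≈ 3645; y = 3588 + 1 × 253.00 ≈ 3841.

(3645, 3841)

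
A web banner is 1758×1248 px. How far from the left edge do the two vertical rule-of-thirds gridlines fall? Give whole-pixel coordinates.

x = 586 px and x = 1172 px

1758 / 3 = 586, so the vertical lines sit at one and two thirds of 1758.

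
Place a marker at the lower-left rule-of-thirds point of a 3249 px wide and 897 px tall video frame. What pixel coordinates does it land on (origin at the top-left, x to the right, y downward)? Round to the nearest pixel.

x = 1083 px, y = 598 px

The lower-left point sits one-third of the way across and two-thirds of the way down.
x = 1 × 3249/3 ≈ 1083; y = 2 × 897/3 ≈ 598.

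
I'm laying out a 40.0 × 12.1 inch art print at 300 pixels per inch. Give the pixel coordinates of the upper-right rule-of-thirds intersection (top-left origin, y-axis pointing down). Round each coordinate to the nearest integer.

In pixels the canvas is 40.0 × 300 = 12000 wide and 12.1 × 300 = 3630 tall.
The upper-right point is two-thirds across and one-third down:
x = 2 × 12000/3 ≈ 8000; y = 1 × 3630/3 ≈ 1210.

(8000, 1210)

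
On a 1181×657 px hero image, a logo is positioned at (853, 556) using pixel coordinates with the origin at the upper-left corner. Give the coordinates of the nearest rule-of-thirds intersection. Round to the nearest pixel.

x = 787 px, y = 438 px

Third lines: x ∈ {394, 787}, y ∈ {219, 438}.
853 is closer to x = 787; 556 is closer to y = 438.
So the nearest intersection is the lower-right power point.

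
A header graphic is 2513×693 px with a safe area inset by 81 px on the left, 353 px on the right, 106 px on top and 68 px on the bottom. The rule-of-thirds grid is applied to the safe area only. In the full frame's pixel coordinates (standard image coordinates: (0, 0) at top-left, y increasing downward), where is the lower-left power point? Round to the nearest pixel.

x = 774 px, y = 452 px

Content width = 2513 − 81 − 353 = 2079 px; content height = 693 − 106 − 68 = 519 px.
Lower-left is one-third across and two-thirds down within the safe area.
x = 81 + 1 × 2079/3 = 81 + 693.00 ≈ 774
y = 106 + 2 × 519/3 = 106 + 346.00 ≈ 452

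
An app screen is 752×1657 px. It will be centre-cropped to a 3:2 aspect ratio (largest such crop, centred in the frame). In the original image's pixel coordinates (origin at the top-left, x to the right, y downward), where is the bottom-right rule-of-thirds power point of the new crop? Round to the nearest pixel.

752/1657 < 3/2, so the 3:2 crop keeps the full width 752 and trims height to 752 × 2/3 = 501.33 px.
Top offset = (1657 − 501.33)/2 = 577.83 px; left offset = 0.
Bottom-right is two-thirds across and two-thirds down within the crop:
x = 0.00 + 2 × 752.00/3 ≈ 501; y = 577.83 + 2 × 501.33/3 ≈ 912.

x = 501 px, y = 912 px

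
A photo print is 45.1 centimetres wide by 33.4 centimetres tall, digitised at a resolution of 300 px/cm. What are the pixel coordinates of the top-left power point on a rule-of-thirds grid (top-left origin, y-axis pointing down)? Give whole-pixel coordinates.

(4510, 3340)

In pixels the canvas is 45.1 × 300 = 13530 wide and 33.4 × 300 = 10020 tall.
The top-left point is one-third across and one-third down:
x = 1 × 13530/3 ≈ 4510; y = 1 × 10020/3 ≈ 3340.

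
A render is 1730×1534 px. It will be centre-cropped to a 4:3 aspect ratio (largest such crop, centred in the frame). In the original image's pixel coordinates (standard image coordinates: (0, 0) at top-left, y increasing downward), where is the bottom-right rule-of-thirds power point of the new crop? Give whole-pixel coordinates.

1730/1534 < 4/3, so the 4:3 crop keeps the full width 1730 and trims height to 1730 × 3/4 = 1297.50 px.
Top offset = (1534 − 1297.50)/2 = 118.25 px; left offset = 0.
Bottom-right is two-thirds across and two-thirds down within the crop:
x = 0.00 + 2 × 1730.00/3 ≈ 1153; y = 118.25 + 2 × 1297.50/3 ≈ 983.

x = 1153 px, y = 983 px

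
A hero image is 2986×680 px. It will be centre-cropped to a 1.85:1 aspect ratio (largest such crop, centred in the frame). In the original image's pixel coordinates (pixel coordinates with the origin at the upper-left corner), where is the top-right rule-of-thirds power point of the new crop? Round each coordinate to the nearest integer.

2986/680 > 1.85/1, so the 1.85:1 crop keeps the full height 680 and trims width to 680 × 1.85/1 = 1258.00 px.
Left offset = (2986 − 1258.00)/2 = 864.00 px; top offset = 0.
Top-right is two-thirds across and one-third down within the crop:
x = 864.00 + 2 × 1258.00/3 ≈ 1703; y = 0.00 + 1 × 680.00/3 ≈ 227.

(1703, 227)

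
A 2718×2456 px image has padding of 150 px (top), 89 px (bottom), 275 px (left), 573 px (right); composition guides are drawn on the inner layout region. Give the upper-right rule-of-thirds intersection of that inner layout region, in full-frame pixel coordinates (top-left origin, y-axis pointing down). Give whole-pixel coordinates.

Content width = 2718 − 275 − 573 = 1870 px; content height = 2456 − 150 − 89 = 2217 px.
Upper-right is two-thirds across and one-third down within the inner layout region.
x = 275 + 2 × 1870/3 = 275 + 1246.67 ≈ 1522
y = 150 + 1 × 2217/3 = 150 + 739.00 ≈ 889

x = 1522 px, y = 889 px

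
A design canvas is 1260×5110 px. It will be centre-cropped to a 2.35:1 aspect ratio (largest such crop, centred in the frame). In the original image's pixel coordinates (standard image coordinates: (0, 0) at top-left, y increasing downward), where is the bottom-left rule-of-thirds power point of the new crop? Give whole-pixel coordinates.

1260/5110 < 2.35/1, so the 2.35:1 crop keeps the full width 1260 and trims height to 1260 × 1/2.35 = 536.17 px.
Top offset = (5110 − 536.17)/2 = 2286.91 px; left offset = 0.
Bottom-left is one-third across and two-thirds down within the crop:
x = 0.00 + 1 × 1260.00/3 ≈ 420; y = 2286.91 + 2 × 536.17/3 ≈ 2644.

(420, 2644)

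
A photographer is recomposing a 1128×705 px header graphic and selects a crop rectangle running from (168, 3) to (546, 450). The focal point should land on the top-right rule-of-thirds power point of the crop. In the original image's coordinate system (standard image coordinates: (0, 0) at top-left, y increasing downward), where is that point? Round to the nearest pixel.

(420, 152)

Crop width = 546 − 168 = 378 px; one third is 126.00 px.
Crop height = 450 − 3 = 447 px; one third is 149.00 px.
The top-right point is two-thirds across and one-third down within the crop:
x = 168 + 2 × 126.00 ≈ 420; y = 3 + 1 × 149.00 ≈ 152.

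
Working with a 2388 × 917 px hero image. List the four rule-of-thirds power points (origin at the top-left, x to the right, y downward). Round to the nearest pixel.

(796, 306), (1592, 306), (796, 611), (1592, 611)

One third of 2388 is 796; one third of 917 is 305.67.
Vertical third lines at x = 796 and x = 1592; horizontal third lines at y = 306 and y = 611.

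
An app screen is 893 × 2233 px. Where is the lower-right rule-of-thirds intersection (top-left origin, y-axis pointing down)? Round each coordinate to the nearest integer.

The lower-right point sits two-thirds of the way across and two-thirds of the way down.
x = 2 × 893/3 ≈ 595; y = 2 × 2233/3 ≈ 1489.

(595, 1489)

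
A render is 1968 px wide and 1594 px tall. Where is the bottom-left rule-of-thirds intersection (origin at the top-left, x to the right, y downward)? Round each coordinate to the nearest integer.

x = 656 px, y = 1063 px

The bottom-left point sits one-third of the way across and two-thirds of the way down.
x = 1 × 1968/3 ≈ 656; y = 2 × 1594/3 ≈ 1063.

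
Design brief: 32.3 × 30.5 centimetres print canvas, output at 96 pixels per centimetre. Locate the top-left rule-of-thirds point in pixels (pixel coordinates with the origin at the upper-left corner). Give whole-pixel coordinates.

(1034, 976)

In pixels the canvas is 32.3 × 96 = 3100.8 wide and 30.5 × 96 = 2928 tall.
The top-left point is one-third across and one-third down:
x = 1 × 3100.8/3 ≈ 1034; y = 1 × 2928/3 ≈ 976.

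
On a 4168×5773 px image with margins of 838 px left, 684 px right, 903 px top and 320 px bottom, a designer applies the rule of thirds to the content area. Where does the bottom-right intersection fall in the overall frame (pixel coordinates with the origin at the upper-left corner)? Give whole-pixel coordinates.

Content width = 4168 − 838 − 684 = 2646 px; content height = 5773 − 903 − 320 = 4550 px.
Bottom-right is two-thirds across and two-thirds down within the content area.
x = 838 + 2 × 2646/3 = 838 + 1764.00 ≈ 2602
y = 903 + 2 × 4550/3 = 903 + 3033.33 ≈ 3936

(2602, 3936)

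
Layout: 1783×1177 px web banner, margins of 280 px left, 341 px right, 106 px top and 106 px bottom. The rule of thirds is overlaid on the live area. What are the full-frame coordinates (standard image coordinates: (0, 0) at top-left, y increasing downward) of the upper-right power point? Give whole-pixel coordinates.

(1055, 428)

Content width = 1783 − 280 − 341 = 1162 px; content height = 1177 − 106 − 106 = 965 px.
Upper-right is two-thirds across and one-third down within the live area.
x = 280 + 2 × 1162/3 = 280 + 774.67 ≈ 1055
y = 106 + 1 × 965/3 = 106 + 321.67 ≈ 428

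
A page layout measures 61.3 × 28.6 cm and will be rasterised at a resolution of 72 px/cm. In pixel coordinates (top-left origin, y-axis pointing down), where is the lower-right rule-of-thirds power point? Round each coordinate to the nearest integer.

In pixels the canvas is 61.3 × 72 = 4413.6 wide and 28.6 × 72 = 2059.2 tall.
The lower-right point is two-thirds across and two-thirds down:
x = 2 × 4413.6/3 ≈ 2942; y = 2 × 2059.2/3 ≈ 1373.

x = 2942 px, y = 1373 px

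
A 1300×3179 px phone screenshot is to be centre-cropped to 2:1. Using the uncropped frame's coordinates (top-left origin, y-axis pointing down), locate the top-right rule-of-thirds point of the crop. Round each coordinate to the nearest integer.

(867, 1481)

1300/3179 < 2/1, so the 2:1 crop keeps the full width 1300 and trims height to 1300 × 1/2 = 650.00 px.
Top offset = (3179 − 650.00)/2 = 1264.50 px; left offset = 0.
Top-right is two-thirds across and one-third down within the crop:
x = 0.00 + 2 × 1300.00/3 ≈ 867; y = 1264.50 + 1 × 650.00/3 ≈ 1481.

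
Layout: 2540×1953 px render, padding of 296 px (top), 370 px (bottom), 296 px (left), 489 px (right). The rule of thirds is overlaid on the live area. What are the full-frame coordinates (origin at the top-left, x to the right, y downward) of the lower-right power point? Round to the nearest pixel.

Content width = 2540 − 296 − 489 = 1755 px; content height = 1953 − 296 − 370 = 1287 px.
Lower-right is two-thirds across and two-thirds down within the live area.
x = 296 + 2 × 1755/3 = 296 + 1170.00 ≈ 1466
y = 296 + 2 × 1287/3 = 296 + 858.00 ≈ 1154

x = 1466 px, y = 1154 px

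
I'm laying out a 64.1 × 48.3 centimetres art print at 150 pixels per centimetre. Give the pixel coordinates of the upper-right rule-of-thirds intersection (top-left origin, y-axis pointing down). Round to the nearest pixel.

x = 6410 px, y = 2415 px

In pixels the canvas is 64.1 × 150 = 9615 wide and 48.3 × 150 = 7245 tall.
The upper-right point is two-thirds across and one-third down:
x = 2 × 9615/3 ≈ 6410; y = 1 × 7245/3 ≈ 2415.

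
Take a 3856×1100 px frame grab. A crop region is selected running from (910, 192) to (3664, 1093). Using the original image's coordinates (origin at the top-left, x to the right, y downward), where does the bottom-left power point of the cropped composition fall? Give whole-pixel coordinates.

Crop width = 3664 − 910 = 2754 px; one third is 918.00 px.
Crop height = 1093 − 192 = 901 px; one third is 300.33 px.
The bottom-left point is one-third across and two-thirds down within the crop:
x = 910 + 1 × 918.00 ≈ 1828; y = 192 + 2 × 300.33 ≈ 793.

(1828, 793)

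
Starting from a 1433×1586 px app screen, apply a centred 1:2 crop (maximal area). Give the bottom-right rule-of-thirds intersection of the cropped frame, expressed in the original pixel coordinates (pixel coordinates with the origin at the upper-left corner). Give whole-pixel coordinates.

(849, 1057)

1433/1586 > 1/2, so the 1:2 crop keeps the full height 1586 and trims width to 1586 × 1/2 = 793.00 px.
Left offset = (1433 − 793.00)/2 = 320.00 px; top offset = 0.
Bottom-right is two-thirds across and two-thirds down within the crop:
x = 320.00 + 2 × 793.00/3 ≈ 849; y = 0.00 + 2 × 1586.00/3 ≈ 1057.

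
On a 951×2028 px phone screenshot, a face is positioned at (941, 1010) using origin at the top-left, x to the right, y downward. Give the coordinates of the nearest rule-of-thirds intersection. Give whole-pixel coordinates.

Third lines: x ∈ {317, 634}, y ∈ {676, 1352}.
941 is closer to x = 634; 1010 is closer to y = 676.
So the nearest intersection is the upper-right power point.

x = 634 px, y = 676 px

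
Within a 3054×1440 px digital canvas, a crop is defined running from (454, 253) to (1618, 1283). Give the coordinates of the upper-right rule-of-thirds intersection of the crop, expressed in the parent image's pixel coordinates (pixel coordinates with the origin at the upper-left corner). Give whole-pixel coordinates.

Crop width = 1618 − 454 = 1164 px; one third is 388.00 px.
Crop height = 1283 − 253 = 1030 px; one third is 343.33 px.
The upper-right point is two-thirds across and one-third down within the crop:
x = 454 + 2 × 388.00 ≈ 1230; y = 253 + 1 × 343.33 ≈ 596.

(1230, 596)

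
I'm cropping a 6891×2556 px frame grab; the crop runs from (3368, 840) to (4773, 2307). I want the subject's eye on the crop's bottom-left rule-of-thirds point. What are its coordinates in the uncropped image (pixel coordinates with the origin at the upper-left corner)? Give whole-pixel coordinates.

Crop width = 4773 − 3368 = 1405 px; one third is 468.33 px.
Crop height = 2307 − 840 = 1467 px; one third is 489.00 px.
The bottom-left point is one-third across and two-thirds down within the crop:
x = 3368 + 1 × 468.33 ≈ 3836; y = 840 + 2 × 489.00 ≈ 1818.

(3836, 1818)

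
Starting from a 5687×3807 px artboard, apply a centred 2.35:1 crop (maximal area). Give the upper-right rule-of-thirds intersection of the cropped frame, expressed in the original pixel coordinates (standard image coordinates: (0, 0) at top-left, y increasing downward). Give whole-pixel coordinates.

x = 3791 px, y = 1500 px

5687/3807 < 2.35/1, so the 2.35:1 crop keeps the full width 5687 and trims height to 5687 × 1/2.35 = 2420.00 px.
Top offset = (3807 − 2420.00)/2 = 693.50 px; left offset = 0.
Upper-right is two-thirds across and one-third down within the crop:
x = 0.00 + 2 × 5687.00/3 ≈ 3791; y = 693.50 + 1 × 2420.00/3 ≈ 1500.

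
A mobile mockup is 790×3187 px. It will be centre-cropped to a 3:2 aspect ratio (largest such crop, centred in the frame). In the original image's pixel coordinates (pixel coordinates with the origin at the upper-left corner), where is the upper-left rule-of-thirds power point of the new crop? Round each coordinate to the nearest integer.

x = 263 px, y = 1506 px

790/3187 < 3/2, so the 3:2 crop keeps the full width 790 and trims height to 790 × 2/3 = 526.67 px.
Top offset = (3187 − 526.67)/2 = 1330.17 px; left offset = 0.
Upper-left is one-third across and one-third down within the crop:
x = 0.00 + 1 × 790.00/3 ≈ 263; y = 1330.17 + 1 × 526.67/3 ≈ 1506.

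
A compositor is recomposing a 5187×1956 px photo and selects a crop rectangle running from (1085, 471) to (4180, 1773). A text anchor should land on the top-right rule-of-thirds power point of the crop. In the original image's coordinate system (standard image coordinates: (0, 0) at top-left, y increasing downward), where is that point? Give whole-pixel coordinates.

(3148, 905)

Crop width = 4180 − 1085 = 3095 px; one third is 1031.67 px.
Crop height = 1773 − 471 = 1302 px; one third is 434.00 px.
The top-right point is two-thirds across and one-third down within the crop:
x = 1085 + 2 × 1031.67 ≈ 3148; y = 471 + 1 × 434.00 ≈ 905.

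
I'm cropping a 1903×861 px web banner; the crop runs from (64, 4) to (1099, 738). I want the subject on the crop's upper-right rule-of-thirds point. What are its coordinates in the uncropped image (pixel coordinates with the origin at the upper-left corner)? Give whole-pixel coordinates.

Crop width = 1099 − 64 = 1035 px; one third is 345.00 px.
Crop height = 738 − 4 = 734 px; one third is 244.67 px.
The upper-right point is two-thirds across and one-third down within the crop:
x = 64 + 2 × 345.00 ≈ 754; y = 4 + 1 × 244.67 ≈ 249.

(754, 249)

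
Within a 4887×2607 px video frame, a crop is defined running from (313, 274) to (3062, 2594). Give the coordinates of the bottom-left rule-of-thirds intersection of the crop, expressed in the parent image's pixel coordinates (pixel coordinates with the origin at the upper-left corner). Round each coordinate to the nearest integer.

Crop width = 3062 − 313 = 2749 px; one third is 916.33 px.
Crop height = 2594 − 274 = 2320 px; one third is 773.33 px.
The bottom-left point is one-third across and two-thirds down within the crop:
x = 313 + 1 × 916.33 ≈ 1229; y = 274 + 2 × 773.33 ≈ 1821.

x = 1229 px, y = 1821 px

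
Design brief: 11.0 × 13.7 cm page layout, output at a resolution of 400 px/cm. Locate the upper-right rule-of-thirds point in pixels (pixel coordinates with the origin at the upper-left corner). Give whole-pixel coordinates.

In pixels the canvas is 11.0 × 400 = 4400 wide and 13.7 × 400 = 5480 tall.
The upper-right point is two-thirds across and one-third down:
x = 2 × 4400/3 ≈ 2933; y = 1 × 5480/3 ≈ 1827.

(2933, 1827)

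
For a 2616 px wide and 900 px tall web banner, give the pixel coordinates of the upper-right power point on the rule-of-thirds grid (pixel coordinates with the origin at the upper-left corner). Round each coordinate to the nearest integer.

The upper-right point sits two-thirds of the way across and one-third of the way down.
x = 2 × 2616/3 ≈ 1744; y = 1 × 900/3 ≈ 300.

(1744, 300)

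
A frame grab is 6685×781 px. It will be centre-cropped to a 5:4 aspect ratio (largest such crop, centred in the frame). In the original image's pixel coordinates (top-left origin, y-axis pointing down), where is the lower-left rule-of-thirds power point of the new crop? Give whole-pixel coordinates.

(3180, 521)

6685/781 > 5/4, so the 5:4 crop keeps the full height 781 and trims width to 781 × 5/4 = 976.25 px.
Left offset = (6685 − 976.25)/2 = 2854.38 px; top offset = 0.
Lower-left is one-third across and two-thirds down within the crop:
x = 2854.38 + 1 × 976.25/3 ≈ 3180; y = 0.00 + 2 × 781.00/3 ≈ 521.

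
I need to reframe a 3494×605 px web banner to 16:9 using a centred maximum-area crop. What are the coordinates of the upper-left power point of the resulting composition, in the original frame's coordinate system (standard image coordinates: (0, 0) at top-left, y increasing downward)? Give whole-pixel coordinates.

3494/605 > 16/9, so the 16:9 crop keeps the full height 605 and trims width to 605 × 16/9 = 1075.56 px.
Left offset = (3494 − 1075.56)/2 = 1209.22 px; top offset = 0.
Upper-left is one-third across and one-third down within the crop:
x = 1209.22 + 1 × 1075.56/3 ≈ 1568; y = 0.00 + 1 × 605.00/3 ≈ 202.

(1568, 202)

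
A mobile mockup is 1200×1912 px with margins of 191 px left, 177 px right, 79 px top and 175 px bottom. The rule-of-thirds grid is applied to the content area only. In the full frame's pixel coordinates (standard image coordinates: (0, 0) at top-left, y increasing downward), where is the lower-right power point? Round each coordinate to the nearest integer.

x = 746 px, y = 1184 px

Content width = 1200 − 191 − 177 = 832 px; content height = 1912 − 79 − 175 = 1658 px.
Lower-right is two-thirds across and two-thirds down within the content area.
x = 191 + 2 × 832/3 = 191 + 554.67 ≈ 746
y = 79 + 2 × 1658/3 = 79 + 1105.33 ≈ 1184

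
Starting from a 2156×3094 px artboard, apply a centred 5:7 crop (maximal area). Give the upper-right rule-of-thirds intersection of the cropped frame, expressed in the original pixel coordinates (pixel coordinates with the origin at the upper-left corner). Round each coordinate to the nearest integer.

x = 1437 px, y = 1044 px

2156/3094 < 5/7, so the 5:7 crop keeps the full width 2156 and trims height to 2156 × 7/5 = 3018.40 px.
Top offset = (3094 − 3018.40)/2 = 37.80 px; left offset = 0.
Upper-right is two-thirds across and one-third down within the crop:
x = 0.00 + 2 × 2156.00/3 ≈ 1437; y = 37.80 + 1 × 3018.40/3 ≈ 1044.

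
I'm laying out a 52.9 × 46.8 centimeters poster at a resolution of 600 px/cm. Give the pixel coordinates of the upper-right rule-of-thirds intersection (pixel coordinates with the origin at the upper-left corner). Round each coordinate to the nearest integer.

(21160, 9360)

In pixels the canvas is 52.9 × 600 = 31740 wide and 46.8 × 600 = 28080 tall.
The upper-right point is two-thirds across and one-third down:
x = 2 × 31740/3 ≈ 21160; y = 1 × 28080/3 ≈ 9360.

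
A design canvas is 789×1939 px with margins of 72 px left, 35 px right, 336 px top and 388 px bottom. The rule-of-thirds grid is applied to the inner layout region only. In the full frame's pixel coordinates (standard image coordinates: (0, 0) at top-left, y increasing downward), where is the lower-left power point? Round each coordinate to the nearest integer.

Content width = 789 − 72 − 35 = 682 px; content height = 1939 − 336 − 388 = 1215 px.
Lower-left is one-third across and two-thirds down within the inner layout region.
x = 72 + 1 × 682/3 = 72 + 227.33 ≈ 299
y = 336 + 2 × 1215/3 = 336 + 810.00 ≈ 1146

(299, 1146)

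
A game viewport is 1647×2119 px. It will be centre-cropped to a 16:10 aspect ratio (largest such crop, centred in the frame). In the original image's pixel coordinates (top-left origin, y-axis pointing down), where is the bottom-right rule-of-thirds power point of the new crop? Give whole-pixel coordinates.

(1098, 1231)

1647/2119 < 16/10, so the 16:10 crop keeps the full width 1647 and trims height to 1647 × 10/16 = 1029.38 px.
Top offset = (2119 − 1029.38)/2 = 544.81 px; left offset = 0.
Bottom-right is two-thirds across and two-thirds down within the crop:
x = 0.00 + 2 × 1647.00/3 ≈ 1098; y = 544.81 + 2 × 1029.38/3 ≈ 1231.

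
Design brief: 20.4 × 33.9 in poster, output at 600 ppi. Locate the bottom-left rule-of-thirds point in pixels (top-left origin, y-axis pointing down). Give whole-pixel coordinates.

x = 4080 px, y = 13560 px

In pixels the canvas is 20.4 × 600 = 12240 wide and 33.9 × 600 = 20340 tall.
The bottom-left point is one-third across and two-thirds down:
x = 1 × 12240/3 ≈ 4080; y = 2 × 20340/3 ≈ 13560.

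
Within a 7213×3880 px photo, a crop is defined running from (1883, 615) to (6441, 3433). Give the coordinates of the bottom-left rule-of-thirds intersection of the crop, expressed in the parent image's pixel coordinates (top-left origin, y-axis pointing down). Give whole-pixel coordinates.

x = 3402 px, y = 2494 px

Crop width = 6441 − 1883 = 4558 px; one third is 1519.33 px.
Crop height = 3433 − 615 = 2818 px; one third is 939.33 px.
The bottom-left point is one-third across and two-thirds down within the crop:
x = 1883 + 1 × 1519.33 ≈ 3402; y = 615 + 2 × 939.33 ≈ 2494.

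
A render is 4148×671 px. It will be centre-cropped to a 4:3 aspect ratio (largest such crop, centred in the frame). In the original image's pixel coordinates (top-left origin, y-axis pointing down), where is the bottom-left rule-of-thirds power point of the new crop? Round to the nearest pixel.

x = 1925 px, y = 447 px

4148/671 > 4/3, so the 4:3 crop keeps the full height 671 and trims width to 671 × 4/3 = 894.67 px.
Left offset = (4148 − 894.67)/2 = 1626.67 px; top offset = 0.
Bottom-left is one-third across and two-thirds down within the crop:
x = 1626.67 + 1 × 894.67/3 ≈ 1925; y = 0.00 + 2 × 671.00/3 ≈ 447.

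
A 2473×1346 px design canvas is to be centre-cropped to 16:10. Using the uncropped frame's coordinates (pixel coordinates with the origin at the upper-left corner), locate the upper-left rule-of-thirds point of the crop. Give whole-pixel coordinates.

(878, 449)

2473/1346 > 16/10, so the 16:10 crop keeps the full height 1346 and trims width to 1346 × 16/10 = 2153.60 px.
Left offset = (2473 − 2153.60)/2 = 159.70 px; top offset = 0.
Upper-left is one-third across and one-third down within the crop:
x = 159.70 + 1 × 2153.60/3 ≈ 878; y = 0.00 + 1 × 1346.00/3 ≈ 449.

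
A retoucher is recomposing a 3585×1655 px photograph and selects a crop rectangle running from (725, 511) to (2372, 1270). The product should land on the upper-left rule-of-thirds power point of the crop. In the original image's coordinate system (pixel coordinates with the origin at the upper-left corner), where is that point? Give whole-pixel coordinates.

x = 1274 px, y = 764 px

Crop width = 2372 − 725 = 1647 px; one third is 549.00 px.
Crop height = 1270 − 511 = 759 px; one third is 253.00 px.
The upper-left point is one-third across and one-third down within the crop:
x = 725 + 1 × 549.00 ≈ 1274; y = 511 + 1 × 253.00 ≈ 764.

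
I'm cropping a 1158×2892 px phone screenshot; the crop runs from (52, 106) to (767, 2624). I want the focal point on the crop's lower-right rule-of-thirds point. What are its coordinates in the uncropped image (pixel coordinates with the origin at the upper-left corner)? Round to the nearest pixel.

x = 529 px, y = 1785 px

Crop width = 767 − 52 = 715 px; one third is 238.33 px.
Crop height = 2624 − 106 = 2518 px; one third is 839.33 px.
The lower-right point is two-thirds across and two-thirds down within the crop:
x = 52 + 2 × 238.33 ≈ 529; y = 106 + 2 × 839.33 ≈ 1785.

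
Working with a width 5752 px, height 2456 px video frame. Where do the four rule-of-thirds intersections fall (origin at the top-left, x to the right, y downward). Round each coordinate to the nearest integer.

One third of 5752 is 1917.33; one third of 2456 is 818.67.
Vertical third lines at x = 1917 and x = 3835; horizontal third lines at y = 819 and y = 1637.

(1917, 819), (3835, 819), (1917, 1637), (3835, 1637)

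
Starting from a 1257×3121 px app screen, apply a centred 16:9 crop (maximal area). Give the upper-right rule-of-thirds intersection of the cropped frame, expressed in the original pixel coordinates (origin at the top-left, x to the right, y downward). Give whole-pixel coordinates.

1257/3121 < 16/9, so the 16:9 crop keeps the full width 1257 and trims height to 1257 × 9/16 = 707.06 px.
Top offset = (3121 − 707.06)/2 = 1206.97 px; left offset = 0.
Upper-right is two-thirds across and one-third down within the crop:
x = 0.00 + 2 × 1257.00/3 ≈ 838; y = 1206.97 + 1 × 707.06/3 ≈ 1443.

(838, 1443)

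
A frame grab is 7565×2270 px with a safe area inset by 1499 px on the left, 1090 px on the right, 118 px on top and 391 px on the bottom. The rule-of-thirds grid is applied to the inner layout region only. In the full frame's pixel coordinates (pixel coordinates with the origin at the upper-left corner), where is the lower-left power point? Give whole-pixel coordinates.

(3158, 1292)

Content width = 7565 − 1499 − 1090 = 4976 px; content height = 2270 − 118 − 391 = 1761 px.
Lower-left is one-third across and two-thirds down within the inner layout region.
x = 1499 + 1 × 4976/3 = 1499 + 1658.67 ≈ 3158
y = 118 + 2 × 1761/3 = 118 + 1174.00 ≈ 1292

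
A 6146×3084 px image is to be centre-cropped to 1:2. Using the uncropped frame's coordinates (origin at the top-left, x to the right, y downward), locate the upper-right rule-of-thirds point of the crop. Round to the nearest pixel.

6146/3084 > 1/2, so the 1:2 crop keeps the full height 3084 and trims width to 3084 × 1/2 = 1542.00 px.
Left offset = (6146 − 1542.00)/2 = 2302.00 px; top offset = 0.
Upper-right is two-thirds across and one-third down within the crop:
x = 2302.00 + 2 × 1542.00/3 ≈ 3330; y = 0.00 + 1 × 3084.00/3 ≈ 1028.

x = 3330 px, y = 1028 px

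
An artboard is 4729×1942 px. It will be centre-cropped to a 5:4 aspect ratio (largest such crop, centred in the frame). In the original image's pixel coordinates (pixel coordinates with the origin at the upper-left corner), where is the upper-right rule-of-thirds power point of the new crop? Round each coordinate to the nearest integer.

x = 2769 px, y = 647 px

4729/1942 > 5/4, so the 5:4 crop keeps the full height 1942 and trims width to 1942 × 5/4 = 2427.50 px.
Left offset = (4729 − 2427.50)/2 = 1150.75 px; top offset = 0.
Upper-right is two-thirds across and one-third down within the crop:
x = 1150.75 + 2 × 2427.50/3 ≈ 2769; y = 0.00 + 1 × 1942.00/3 ≈ 647.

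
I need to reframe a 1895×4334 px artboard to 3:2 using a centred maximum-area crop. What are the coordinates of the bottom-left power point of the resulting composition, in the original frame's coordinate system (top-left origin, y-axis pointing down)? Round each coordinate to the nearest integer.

1895/4334 < 3/2, so the 3:2 crop keeps the full width 1895 and trims height to 1895 × 2/3 = 1263.33 px.
Top offset = (4334 − 1263.33)/2 = 1535.33 px; left offset = 0.
Bottom-left is one-third across and two-thirds down within the crop:
x = 0.00 + 1 × 1895.00/3 ≈ 632; y = 1535.33 + 2 × 1263.33/3 ≈ 2378.

x = 632 px, y = 2378 px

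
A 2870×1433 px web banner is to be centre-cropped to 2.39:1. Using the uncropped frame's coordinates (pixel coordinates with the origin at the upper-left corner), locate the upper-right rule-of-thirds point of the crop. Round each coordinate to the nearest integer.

2870/1433 < 2.39/1, so the 2.39:1 crop keeps the full width 2870 and trims height to 2870 × 1/2.39 = 1200.84 px.
Top offset = (1433 − 1200.84)/2 = 116.08 px; left offset = 0.
Upper-right is two-thirds across and one-third down within the crop:
x = 0.00 + 2 × 2870.00/3 ≈ 1913; y = 116.08 + 1 × 1200.84/3 ≈ 516.

(1913, 516)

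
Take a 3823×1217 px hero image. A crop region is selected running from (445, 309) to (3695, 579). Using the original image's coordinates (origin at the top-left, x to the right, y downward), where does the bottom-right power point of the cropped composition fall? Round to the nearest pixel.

x = 2612 px, y = 489 px

Crop width = 3695 − 445 = 3250 px; one third is 1083.33 px.
Crop height = 579 − 309 = 270 px; one third is 90.00 px.
The bottom-right point is two-thirds across and two-thirds down within the crop:
x = 445 + 2 × 1083.33 ≈ 2612; y = 309 + 2 × 90.00 ≈ 489.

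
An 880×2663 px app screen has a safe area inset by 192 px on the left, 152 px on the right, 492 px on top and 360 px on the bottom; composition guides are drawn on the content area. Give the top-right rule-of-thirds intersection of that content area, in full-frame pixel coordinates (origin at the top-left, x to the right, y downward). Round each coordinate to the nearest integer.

Content width = 880 − 192 − 152 = 536 px; content height = 2663 − 492 − 360 = 1811 px.
Top-right is two-thirds across and one-third down within the content area.
x = 192 + 2 × 536/3 = 192 + 357.33 ≈ 549
y = 492 + 1 × 1811/3 = 492 + 603.67 ≈ 1096

x = 549 px, y = 1096 px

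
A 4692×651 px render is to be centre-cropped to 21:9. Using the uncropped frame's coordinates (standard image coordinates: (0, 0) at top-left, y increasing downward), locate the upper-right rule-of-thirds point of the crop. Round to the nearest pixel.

4692/651 > 21/9, so the 21:9 crop keeps the full height 651 and trims width to 651 × 21/9 = 1519.00 px.
Left offset = (4692 − 1519.00)/2 = 1586.50 px; top offset = 0.
Upper-right is two-thirds across and one-third down within the crop:
x = 1586.50 + 2 × 1519.00/3 ≈ 2599; y = 0.00 + 1 × 651.00/3 ≈ 217.

(2599, 217)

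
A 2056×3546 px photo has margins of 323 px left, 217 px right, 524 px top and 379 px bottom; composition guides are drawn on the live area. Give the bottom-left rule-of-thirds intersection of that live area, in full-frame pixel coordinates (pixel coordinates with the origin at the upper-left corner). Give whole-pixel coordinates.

(828, 2286)

Content width = 2056 − 323 − 217 = 1516 px; content height = 3546 − 524 − 379 = 2643 px.
Bottom-left is one-third across and two-thirds down within the live area.
x = 323 + 1 × 1516/3 = 323 + 505.33 ≈ 828
y = 524 + 2 × 2643/3 = 524 + 1762.00 ≈ 2286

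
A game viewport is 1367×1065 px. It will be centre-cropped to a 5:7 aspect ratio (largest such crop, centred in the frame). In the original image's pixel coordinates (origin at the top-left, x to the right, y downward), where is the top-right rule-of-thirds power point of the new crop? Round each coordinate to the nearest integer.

1367/1065 > 5/7, so the 5:7 crop keeps the full height 1065 and trims width to 1065 × 5/7 = 760.71 px.
Left offset = (1367 − 760.71)/2 = 303.14 px; top offset = 0.
Top-right is two-thirds across and one-third down within the crop:
x = 303.14 + 2 × 760.71/3 ≈ 810; y = 0.00 + 1 × 1065.00/3 ≈ 355.

x = 810 px, y = 355 px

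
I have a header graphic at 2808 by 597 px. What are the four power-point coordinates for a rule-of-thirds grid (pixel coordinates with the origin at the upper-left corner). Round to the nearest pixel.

(936, 199), (1872, 199), (936, 398), (1872, 398)

One third of 2808 is 936; one third of 597 is 199.
Vertical third lines at x = 936 and x = 1872; horizontal third lines at y = 199 and y = 398.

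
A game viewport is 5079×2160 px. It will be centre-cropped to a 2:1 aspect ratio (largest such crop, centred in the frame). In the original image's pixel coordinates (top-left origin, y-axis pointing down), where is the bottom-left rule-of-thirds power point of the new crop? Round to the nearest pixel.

(1820, 1440)

5079/2160 > 2/1, so the 2:1 crop keeps the full height 2160 and trims width to 2160 × 2/1 = 4320.00 px.
Left offset = (5079 − 4320.00)/2 = 379.50 px; top offset = 0.
Bottom-left is one-third across and two-thirds down within the crop:
x = 379.50 + 1 × 4320.00/3 ≈ 1820; y = 0.00 + 2 × 2160.00/3 ≈ 1440.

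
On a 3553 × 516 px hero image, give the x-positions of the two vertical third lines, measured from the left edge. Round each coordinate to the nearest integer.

3553 / 3 = 1184.33, so the vertical lines sit at one and two thirds of 3553.

1184 px and 2369 px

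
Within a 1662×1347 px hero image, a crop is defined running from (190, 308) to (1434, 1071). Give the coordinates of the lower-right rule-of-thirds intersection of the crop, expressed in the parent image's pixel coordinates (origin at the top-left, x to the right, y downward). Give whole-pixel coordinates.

Crop width = 1434 − 190 = 1244 px; one third is 414.67 px.
Crop height = 1071 − 308 = 763 px; one third is 254.33 px.
The lower-right point is two-thirds across and two-thirds down within the crop:
x = 190 + 2 × 414.67 ≈ 1019; y = 308 + 2 × 254.33 ≈ 817.

(1019, 817)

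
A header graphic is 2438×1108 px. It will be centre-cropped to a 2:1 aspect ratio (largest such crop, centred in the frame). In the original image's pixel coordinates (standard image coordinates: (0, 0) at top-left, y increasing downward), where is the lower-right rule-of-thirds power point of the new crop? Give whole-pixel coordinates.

(1588, 739)

2438/1108 > 2/1, so the 2:1 crop keeps the full height 1108 and trims width to 1108 × 2/1 = 2216.00 px.
Left offset = (2438 − 2216.00)/2 = 111.00 px; top offset = 0.
Lower-right is two-thirds across and two-thirds down within the crop:
x = 111.00 + 2 × 2216.00/3 ≈ 1588; y = 0.00 + 2 × 1108.00/3 ≈ 739.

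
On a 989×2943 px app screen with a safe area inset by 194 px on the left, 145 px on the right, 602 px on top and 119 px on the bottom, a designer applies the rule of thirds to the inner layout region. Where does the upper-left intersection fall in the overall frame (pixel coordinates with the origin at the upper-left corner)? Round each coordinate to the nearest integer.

Content width = 989 − 194 − 145 = 650 px; content height = 2943 − 602 − 119 = 2222 px.
Upper-left is one-third across and one-third down within the inner layout region.
x = 194 + 1 × 650/3 = 194 + 216.67 ≈ 411
y = 602 + 1 × 2222/3 = 602 + 740.67 ≈ 1343

(411, 1343)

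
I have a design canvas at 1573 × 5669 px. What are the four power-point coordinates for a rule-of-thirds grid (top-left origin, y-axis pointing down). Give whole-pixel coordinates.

One third of 1573 is 524.33; one third of 5669 is 1889.67.
Vertical third lines at x = 524 and x = 1049; horizontal third lines at y = 1890 and y = 3779.

(524, 1890), (1049, 1890), (524, 3779), (1049, 3779)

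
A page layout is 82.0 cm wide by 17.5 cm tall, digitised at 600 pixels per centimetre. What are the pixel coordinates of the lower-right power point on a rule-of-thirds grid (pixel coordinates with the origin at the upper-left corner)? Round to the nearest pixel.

In pixels the canvas is 82.0 × 600 = 49200 wide and 17.5 × 600 = 10500 tall.
The lower-right point is two-thirds across and two-thirds down:
x = 2 × 49200/3 ≈ 32800; y = 2 × 10500/3 ≈ 7000.

(32800, 7000)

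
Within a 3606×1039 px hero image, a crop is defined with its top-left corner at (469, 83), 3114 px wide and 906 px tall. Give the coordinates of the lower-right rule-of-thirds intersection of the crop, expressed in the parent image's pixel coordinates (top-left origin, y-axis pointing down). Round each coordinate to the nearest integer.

One third of the crop width 3114 is 1038.00 px.
One third of the crop height 906 is 302.00 px.
The lower-right point is two-thirds across and two-thirds down within the crop:
x = 469 + 2 × 1038.00 ≈ 2545; y = 83 + 2 × 302.00 ≈ 687.

(2545, 687)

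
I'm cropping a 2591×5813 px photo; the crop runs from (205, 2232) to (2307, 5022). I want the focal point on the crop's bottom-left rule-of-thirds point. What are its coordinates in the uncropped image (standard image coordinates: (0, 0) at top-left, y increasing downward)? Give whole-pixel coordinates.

Crop width = 2307 − 205 = 2102 px; one third is 700.67 px.
Crop height = 5022 − 2232 = 2790 px; one third is 930.00 px.
The bottom-left point is one-third across and two-thirds down within the crop:
x = 205 + 1 × 700.67 ≈ 906; y = 2232 + 2 × 930.00 ≈ 4092.

(906, 4092)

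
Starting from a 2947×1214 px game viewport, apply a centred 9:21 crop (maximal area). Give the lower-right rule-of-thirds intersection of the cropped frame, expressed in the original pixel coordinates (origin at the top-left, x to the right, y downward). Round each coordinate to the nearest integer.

2947/1214 > 9/21, so the 9:21 crop keeps the full height 1214 and trims width to 1214 × 9/21 = 520.29 px.
Left offset = (2947 − 520.29)/2 = 1213.36 px; top offset = 0.
Lower-right is two-thirds across and two-thirds down within the crop:
x = 1213.36 + 2 × 520.29/3 ≈ 1560; y = 0.00 + 2 × 1214.00/3 ≈ 809.

x = 1560 px, y = 809 px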